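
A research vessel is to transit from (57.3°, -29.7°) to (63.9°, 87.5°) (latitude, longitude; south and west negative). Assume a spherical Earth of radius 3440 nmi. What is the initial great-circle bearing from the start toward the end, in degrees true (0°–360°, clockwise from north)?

θ = atan2( sin Δλ·cos φ₂ ,  cos φ₁ sin φ₂ − sin φ₁ cos φ₂ cos Δλ )
  = atan2(+0.3913, +0.6544) = 30.88°

30.9°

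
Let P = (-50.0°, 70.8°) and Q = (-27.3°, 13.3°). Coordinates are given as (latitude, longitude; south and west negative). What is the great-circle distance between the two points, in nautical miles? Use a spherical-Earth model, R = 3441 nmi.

2933 nmi

cos σ = sin φ₁ sin φ₂ + cos φ₁ cos φ₂ cos Δλ
      = sin(-50.00°)sin(-27.30°) + cos(-50.00°)cos(-27.30°)cos(-57.50°) = 0.6582
σ = 48.834° → d = Rσ = 3441·0.85231 = 2933 nmi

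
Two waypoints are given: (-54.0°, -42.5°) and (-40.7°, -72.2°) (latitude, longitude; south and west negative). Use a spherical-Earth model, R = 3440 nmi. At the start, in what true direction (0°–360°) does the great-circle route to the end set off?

291.7°

N = sin Δλ·cos φ₂ = -0.3756;  D = cos φ₁ sin φ₂ − sin φ₁ cos φ₂ cos Δλ = +0.1495
initial course = atan2(N, D) = 291.70°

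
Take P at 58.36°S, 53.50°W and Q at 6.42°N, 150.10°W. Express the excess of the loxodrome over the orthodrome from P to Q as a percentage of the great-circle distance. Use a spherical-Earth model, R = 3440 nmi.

3.7%

Great circle: σ = 1.7265 rad → d_gc = Rσ = 5939.3 nmi
Rhumb: Δφ = +1.1306, Δλ = -1.6860, Δψ = +1.3734, q = Δφ/Δψ = 0.8233 → d_rh = R√(Δφ²+q²Δλ²) = 6158.3 nmi
Excess = (6158.3 − 5939.3) / 5939.3 = 219.0 / 5939.3 = 3.69% ≈ 3.7%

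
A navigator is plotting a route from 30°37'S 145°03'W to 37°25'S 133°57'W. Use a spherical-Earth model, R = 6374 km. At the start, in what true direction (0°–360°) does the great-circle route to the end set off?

θ = atan2( sin Δλ·cos φ₂ ,  cos φ₁ sin φ₂ − sin φ₁ cos φ₂ cos Δλ )
  = atan2(+0.1529, -0.1260) = 129.48°

129.5°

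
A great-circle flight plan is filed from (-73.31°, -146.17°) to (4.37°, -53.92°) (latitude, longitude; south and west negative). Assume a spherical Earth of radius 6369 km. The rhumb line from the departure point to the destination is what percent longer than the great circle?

5.2%

Great circle: σ = 1.6551 rad → d_gc = Rσ = 10541.5 km
Rhumb: Δφ = +1.3558, Δλ = +1.6101, Δψ = +1.9958, q = Δφ/Δψ = 0.6793 → d_rh = R√(Δφ²+q²Δλ²) = 11094.5 km
Excess = (11094.5 − 10541.5) / 10541.5 = 553.0 / 10541.5 = 5.246% ≈ 5.2%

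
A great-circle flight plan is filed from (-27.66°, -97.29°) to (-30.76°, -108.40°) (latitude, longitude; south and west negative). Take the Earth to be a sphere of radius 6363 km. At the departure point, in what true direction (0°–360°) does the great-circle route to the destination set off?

249.6°

N = sin Δλ·cos φ₂ = -0.1656;  D = cos φ₁ sin φ₂ − sin φ₁ cos φ₂ cos Δλ = -0.0616
initial course = atan2(N, D) = 249.61°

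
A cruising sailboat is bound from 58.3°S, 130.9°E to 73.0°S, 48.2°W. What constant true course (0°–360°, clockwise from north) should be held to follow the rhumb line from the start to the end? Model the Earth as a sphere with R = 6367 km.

258.4°

Δψ = ln[tan(π/4+φ₂/2)/tan(π/4+φ₁/2)] = -0.6417
Δλ = -3.1259 rad (taken the short way round)
course = atan2(Δλ, Δψ) = 258.40°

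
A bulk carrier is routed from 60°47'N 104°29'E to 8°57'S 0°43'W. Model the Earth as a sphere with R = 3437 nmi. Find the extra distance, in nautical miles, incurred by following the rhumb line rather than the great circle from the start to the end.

Great circle: cos σ = sin φ₁ sin φ₂ + cos φ₁ cos φ₂ cos Δλ,  σ = 1.8361 rad → d_gc = 6310.7 nmi
Rhumb line: Δψ = -1.5015, q = Δφ/Δψ = 0.8106, d_rh = R√(Δφ²+q²Δλ²) = 6607.9 nmi
Excess = 6607.9 − 6310.7 = 297.2 ≈ 297 nmi

297 nmi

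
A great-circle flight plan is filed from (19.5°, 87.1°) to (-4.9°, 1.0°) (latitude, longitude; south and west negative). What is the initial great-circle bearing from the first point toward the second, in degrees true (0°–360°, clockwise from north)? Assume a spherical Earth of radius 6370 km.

θ = atan2( sin Δλ·cos φ₂ ,  cos φ₁ sin φ₂ − sin φ₁ cos φ₂ cos Δλ )
  = atan2(-0.9940, -0.1031) = 264.08°

264.1°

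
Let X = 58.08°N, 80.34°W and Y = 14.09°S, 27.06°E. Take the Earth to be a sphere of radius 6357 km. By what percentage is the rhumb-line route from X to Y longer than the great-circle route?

Great circle: σ = 1.9391 rad → d_gc = Rσ = 12326.6 km
Rhumb: Δφ = -1.2596, Δλ = +1.8745, Δψ = -1.5002, q = Δφ/Δψ = 0.8396 → d_rh = R√(Δφ²+q²Δλ²) = 12814.6 km
Excess = (12814.6 − 12326.6) / 12326.6 = 488.0 / 12326.6 = 3.96% ≈ 4.0%

4.0%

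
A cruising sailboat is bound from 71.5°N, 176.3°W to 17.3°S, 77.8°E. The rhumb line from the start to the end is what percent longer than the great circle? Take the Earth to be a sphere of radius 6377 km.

Great circle: σ = 1.9444 rad → d_gc = Rσ = 12399.6 km
Rhumb: Δφ = -1.5499, Δλ = -1.8483, Δψ = -2.1215, q = Δφ/Δψ = 0.7305 → d_rh = R√(Δφ²+q²Δλ²) = 13108.2 km
Excess = (13108.2 − 12399.6) / 12399.6 = 708.6 / 12399.6 = 5.71% ≈ 5.7%

5.7%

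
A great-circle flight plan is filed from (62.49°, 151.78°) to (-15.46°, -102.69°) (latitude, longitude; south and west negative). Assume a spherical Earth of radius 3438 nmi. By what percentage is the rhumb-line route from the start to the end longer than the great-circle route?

4.3%

Great circle: σ = 1.9344 rad → d_gc = Rσ = 6650.4 nmi
Rhumb: Δφ = -1.3605, Δλ = +1.8418, Δψ = -1.6805, q = Δφ/Δψ = 0.8096 → d_rh = R√(Δφ²+q²Δλ²) = 6939.5 nmi
Excess = (6939.5 − 6650.4) / 6650.4 = 289.1 / 6650.4 = 4.347% ≈ 4.3%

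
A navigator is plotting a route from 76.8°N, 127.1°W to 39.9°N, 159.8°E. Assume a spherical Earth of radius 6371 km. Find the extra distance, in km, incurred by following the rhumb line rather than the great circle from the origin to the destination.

275 km

Great circle: cos σ = sin φ₁ sin φ₂ + cos φ₁ cos φ₂ cos Δλ,  σ = 0.8293 rad → d_gc = 5283.2 km
Rhumb line: Δψ = -1.3961, q = Δφ/Δψ = 0.4613, d_rh = R√(Δφ²+q²Δλ²) = 5558.4 km
Excess = 5558.4 − 5283.2 = 275.2 ≈ 275 km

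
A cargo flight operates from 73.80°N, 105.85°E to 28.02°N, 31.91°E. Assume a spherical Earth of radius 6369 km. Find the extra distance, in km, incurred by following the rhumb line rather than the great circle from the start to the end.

307 km

Great circle: cos σ = sin φ₁ sin φ₂ + cos φ₁ cos φ₂ cos Δλ,  σ = 1.0248 rad → d_gc = 6527.0 km
Rhumb line: Δψ = -1.4399, q = Δφ/Δψ = 0.5549, d_rh = R√(Δφ²+q²Δλ²) = 6833.7 km
Excess = 6833.7 − 6527.0 = 306.7 ≈ 307 km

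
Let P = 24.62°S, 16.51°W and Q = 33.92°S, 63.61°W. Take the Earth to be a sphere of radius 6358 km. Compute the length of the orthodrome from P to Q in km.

Haversine: a = sin²(Δφ/2)+cos φ₁ cos φ₂ sin²(Δλ/2) = 0.12700;  σ = 2·atan2(√a,√(1−a))
σ = 41.755° → d = Rσ = 6358·0.72876 = 4633 km

4633 km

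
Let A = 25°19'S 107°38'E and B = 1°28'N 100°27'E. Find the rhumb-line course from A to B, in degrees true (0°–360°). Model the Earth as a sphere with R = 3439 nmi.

Δψ = ln[tan(π/4+φ₂/2)/tan(π/4+φ₁/2)] = +0.4826
Δλ = -0.1254 rad (taken the short way round)
course = atan2(Δλ, Δψ) = 345.44°

345.4°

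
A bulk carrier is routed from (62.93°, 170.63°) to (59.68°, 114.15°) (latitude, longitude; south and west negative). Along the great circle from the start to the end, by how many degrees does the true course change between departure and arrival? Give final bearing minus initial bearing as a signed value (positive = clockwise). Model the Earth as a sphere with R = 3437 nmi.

At departure: θ₁ = atan2(sin Δλ cos φ₂, cos φ₁ sin φ₂ − sin φ₁ cos φ₂ cos Δλ) = 288.96°
At arrival: θ₂ = atan2(sin Δλ cos φ₁, −cos φ₂ sin φ₁ + sin φ₂ cos φ₁ cos Δλ) = 238.49°
Δθ = θ₂ − θ₁ = -50.5°

-50.5°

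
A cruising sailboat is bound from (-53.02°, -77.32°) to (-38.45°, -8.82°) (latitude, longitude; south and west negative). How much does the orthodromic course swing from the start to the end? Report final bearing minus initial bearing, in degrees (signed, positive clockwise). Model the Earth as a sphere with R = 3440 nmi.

Initial bearing θ₁ = atan2(sin Δλ cos φ₂, cos φ₁ sin φ₂ − sin φ₁ cos φ₂ cos Δλ) = 101.24°
Final bearing θ₂ = (initial bearing from the destination back to the start) + 180° = 48.88°
Δθ = θ₂ − θ₁ = -52.4°

-52.4°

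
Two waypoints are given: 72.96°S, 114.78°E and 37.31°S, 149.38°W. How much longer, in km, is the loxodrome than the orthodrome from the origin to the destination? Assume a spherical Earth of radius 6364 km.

Great circle: cos σ = sin φ₁ sin φ₂ + cos φ₁ cos φ₂ cos Δλ,  σ = 0.9815 rad → d_gc = 6246.1 km
Rhumb line: Δψ = +1.1956, q = Δφ/Δψ = 0.5204, d_rh = R√(Δφ²+q²Δλ²) = 6809.5 km
Excess = 6809.5 − 6246.1 = 563.4 ≈ 563 km

563 km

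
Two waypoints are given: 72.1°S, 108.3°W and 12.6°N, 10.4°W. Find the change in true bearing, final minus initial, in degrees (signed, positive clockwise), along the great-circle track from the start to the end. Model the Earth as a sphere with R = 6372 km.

At departure: θ₁ = atan2(sin Δλ cos φ₂, cos φ₁ sin φ₂ − sin φ₁ cos φ₂ cos Δλ) = 93.59°
At arrival: θ₂ = atan2(sin Δλ cos φ₁, −cos φ₂ sin φ₁ + sin φ₂ cos φ₁ cos Δλ) = 18.32°
Δθ = θ₂ − θ₁ = -75.3°

-75.3°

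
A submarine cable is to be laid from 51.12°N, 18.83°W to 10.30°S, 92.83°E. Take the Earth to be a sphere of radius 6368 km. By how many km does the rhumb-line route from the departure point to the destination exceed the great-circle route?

Great circle: cos σ = sin φ₁ sin φ₂ + cos φ₁ cos φ₂ cos Δλ,  σ = 1.9467 rad → d_gc = 12396.7 km
Rhumb line: Δψ = -1.2222, q = Δφ/Δψ = 0.8771, d_rh = R√(Δφ²+q²Δλ²) = 12848.3 km
Excess = 12848.3 − 12396.7 = 451.6 ≈ 452 km

452 km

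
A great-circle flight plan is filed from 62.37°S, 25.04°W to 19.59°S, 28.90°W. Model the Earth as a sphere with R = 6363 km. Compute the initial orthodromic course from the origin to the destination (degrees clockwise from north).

N = sin Δλ·cos φ₂ = -0.0634;  D = cos φ₁ sin φ₂ − sin φ₁ cos φ₂ cos Δλ = +0.6773
initial course = atan2(N, D) = 354.65°

354.7°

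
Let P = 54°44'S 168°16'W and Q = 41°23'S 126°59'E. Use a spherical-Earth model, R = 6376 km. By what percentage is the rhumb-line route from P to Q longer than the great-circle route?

3.2%

Great circle: σ = 0.7604 rad → d_gc = Rσ = 4848.3 km
Rhumb: Δφ = +0.2330, Δλ = -1.1301, Δψ = +0.3514, q = Δφ/Δψ = 0.6631 → d_rh = R√(Δφ²+q²Δλ²) = 5003.5 km
Excess = (5003.5 − 4848.3) / 4848.3 = 155.2 / 4848.3 = 3.20% ≈ 3.2%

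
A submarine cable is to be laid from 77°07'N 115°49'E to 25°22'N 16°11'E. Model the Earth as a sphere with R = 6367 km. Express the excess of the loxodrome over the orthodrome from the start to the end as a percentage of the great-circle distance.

Great circle: σ = 1.1768 rad → d_gc = Rσ = 7492.5 km
Rhumb: Δφ = -0.9032, Δλ = -1.7389, Δψ = -1.7233, q = Δφ/Δψ = 0.5241 → d_rh = R√(Δφ²+q²Δλ²) = 8169.8 km
Excess = (8169.8 − 7492.5) / 7492.5 = 677.3 / 7492.5 = 9.04% ≈ 9.0%

9.0%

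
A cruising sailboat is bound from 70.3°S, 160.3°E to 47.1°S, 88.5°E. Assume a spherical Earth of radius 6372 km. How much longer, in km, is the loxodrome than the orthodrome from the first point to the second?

231 km

Great circle: cos σ = sin φ₁ sin φ₂ + cos φ₁ cos φ₂ cos Δλ,  σ = 0.7054 rad → d_gc = 4494.9 km
Rhumb line: Δψ = +0.8166, q = Δφ/Δψ = 0.4958, d_rh = R√(Δφ²+q²Δλ²) = 4725.7 km
Excess = 4725.7 − 4494.9 = 230.8 ≈ 231 km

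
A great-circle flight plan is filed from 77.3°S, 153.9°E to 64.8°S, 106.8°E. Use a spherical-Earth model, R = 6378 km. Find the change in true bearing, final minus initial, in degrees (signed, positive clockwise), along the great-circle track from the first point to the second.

+45.0°

At departure: θ₁ = atan2(sin Δλ cos φ₂, cos φ₁ sin φ₂ − sin φ₁ cos φ₂ cos Δλ) = 285.04°
At arrival: θ₂ = atan2(sin Δλ cos φ₁, −cos φ₂ sin φ₁ + sin φ₂ cos φ₁ cos Δλ) = 330.09°
Δθ = θ₂ − θ₁ = +45.0°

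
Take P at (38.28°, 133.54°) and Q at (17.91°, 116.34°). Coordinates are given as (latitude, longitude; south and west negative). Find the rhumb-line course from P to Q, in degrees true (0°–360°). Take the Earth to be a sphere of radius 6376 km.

216.5°

Meridional parts: M(φ₁)=+0.7242, M(φ₂)=+0.3178 → ΔM = -0.4064;  Δλ = -0.3002 rad
tan C = Δλ / ΔM = +0.7387 → C = 216.45°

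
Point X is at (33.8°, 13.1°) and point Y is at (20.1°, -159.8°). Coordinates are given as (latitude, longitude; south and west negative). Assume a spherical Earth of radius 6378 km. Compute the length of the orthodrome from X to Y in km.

13990 km

Haversine: a = sin²(Δφ/2)+cos φ₁ cos φ₂ sin²(Δλ/2) = 0.79161;  σ = 2·atan2(√a,√(1−a))
σ = 125.677° → d = Rσ = 6378·2.19347 = 13990 km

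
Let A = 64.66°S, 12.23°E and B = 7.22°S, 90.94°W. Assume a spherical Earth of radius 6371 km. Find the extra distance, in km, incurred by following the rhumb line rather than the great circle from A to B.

667 km

Great circle: cos σ = sin φ₁ sin φ₂ + cos φ₁ cos φ₂ cos Δλ,  σ = 1.5539 rad → d_gc = 9900.2 km
Rhumb line: Δψ = +1.3662, q = Δφ/Δψ = 0.7338, d_rh = R√(Δφ²+q²Δλ²) = 10567.1 km
Excess = 10567.1 − 9900.2 = 666.9 ≈ 667 km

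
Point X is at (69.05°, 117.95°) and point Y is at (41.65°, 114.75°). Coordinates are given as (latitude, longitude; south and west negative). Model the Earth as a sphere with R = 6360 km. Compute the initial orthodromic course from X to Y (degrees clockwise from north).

185.2°

θ = atan2( sin Δλ·cos φ₂ ,  cos φ₁ sin φ₂ − sin φ₁ cos φ₂ cos Δλ )
  = atan2(-0.0417, -0.4591) = 185.19°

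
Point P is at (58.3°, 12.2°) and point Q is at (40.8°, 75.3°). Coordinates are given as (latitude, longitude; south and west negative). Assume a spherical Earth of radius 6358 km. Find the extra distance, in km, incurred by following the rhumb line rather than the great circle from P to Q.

Great circle: cos σ = sin φ₁ sin φ₂ + cos φ₁ cos φ₂ cos Δλ,  σ = 0.7438 rad → d_gc = 4729.0 km
Rhumb line: Δψ = -0.4778, q = Δφ/Δψ = 0.6392, d_rh = R√(Δφ²+q²Δλ²) = 4878.8 km
Excess = 4878.8 − 4729.0 = 149.8 ≈ 150 km

150 km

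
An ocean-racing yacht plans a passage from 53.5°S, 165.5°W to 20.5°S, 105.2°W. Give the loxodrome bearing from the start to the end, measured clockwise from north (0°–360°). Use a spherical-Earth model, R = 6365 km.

Meridional parts: M(φ₁)=-1.1094, M(φ₂)=-0.3657 → ΔM = +0.7437;  Δλ = +1.0524 rad
tan C = Δλ / ΔM = +1.4151 → C = 54.75°

54.8°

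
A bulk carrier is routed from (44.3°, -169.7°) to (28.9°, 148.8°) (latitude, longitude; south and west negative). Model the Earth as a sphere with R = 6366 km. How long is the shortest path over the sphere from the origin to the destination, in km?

cos σ = sin φ₁ sin φ₂ + cos φ₁ cos φ₂ cos Δλ
      = sin(44.30°)sin(28.90°) + cos(44.30°)cos(28.90°)cos(-41.50°) = 0.8068
σ = 36.216° → d = Rσ = 6366·0.63208 = 4024 km

4024 km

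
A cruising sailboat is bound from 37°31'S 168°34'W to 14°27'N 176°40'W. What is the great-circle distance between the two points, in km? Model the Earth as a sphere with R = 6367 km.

cos σ = sin φ₁ sin φ₂ + cos φ₁ cos φ₂ cos Δλ
      = sin(-37.52°)sin(14.45°) + cos(-37.52°)cos(14.45°)cos(-8.10°) = 0.6085
σ = 52.522° → d = Rσ = 6367·0.91668 = 5837 km

5837 km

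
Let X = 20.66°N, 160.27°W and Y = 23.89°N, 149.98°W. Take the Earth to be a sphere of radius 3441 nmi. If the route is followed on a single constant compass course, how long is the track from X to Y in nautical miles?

604 nmi

Rhumb course C = atan2(Δλ, Δψ) with Δψ = ln[tan(π/4+φ₂/2)/tan(π/4+φ₁/2)] = +0.0609, Δλ = +0.1796 → C = 71.26°
d = R·|Δφ| / |cos C| = 3441·0.05637 / 0.32128 = 604 nmi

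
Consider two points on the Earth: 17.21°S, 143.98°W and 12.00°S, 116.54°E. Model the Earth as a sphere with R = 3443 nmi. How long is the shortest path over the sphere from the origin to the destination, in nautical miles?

5727 nmi

Haversine: a = sin²(Δφ/2)+cos φ₁ cos φ₂ sin²(Δλ/2) = 0.54619;  σ = 2·atan2(√a,√(1−a))
σ = 95.300° → d = Rσ = 3443·1.66330 = 5727 nmi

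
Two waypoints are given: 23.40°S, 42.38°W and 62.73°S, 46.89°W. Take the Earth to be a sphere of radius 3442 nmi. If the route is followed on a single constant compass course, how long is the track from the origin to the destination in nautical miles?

Rhumb course C = atan2(Δλ, Δψ) with Δψ = ln[tan(π/4+φ₂/2)/tan(π/4+φ₁/2)] = -0.9962, Δλ = -0.0787 → C = 184.52°
d = R·|Δφ| / |cos C| = 3442·0.68644 / 0.99689 = 2370 nmi

2370 nmi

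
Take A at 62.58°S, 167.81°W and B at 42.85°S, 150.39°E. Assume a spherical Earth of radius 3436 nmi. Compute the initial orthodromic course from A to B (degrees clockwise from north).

289.4°

N = sin Δλ·cos φ₂ = -0.4887;  D = cos φ₁ sin φ₂ − sin φ₁ cos φ₂ cos Δλ = +0.1720
initial course = atan2(N, D) = 289.39°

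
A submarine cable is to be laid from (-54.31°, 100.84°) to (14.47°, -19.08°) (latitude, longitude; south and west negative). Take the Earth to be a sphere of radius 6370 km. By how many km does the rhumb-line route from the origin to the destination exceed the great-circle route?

602 km

Great circle: cos σ = sin φ₁ sin φ₂ + cos φ₁ cos φ₂ cos Δλ,  σ = 2.0768 rad → d_gc = 13229.4 km
Rhumb line: Δψ = +1.3887, q = Δφ/Δψ = 0.8644, d_rh = R√(Δφ²+q²Δλ²) = 13831.1 km
Excess = 13831.1 − 13229.4 = 601.7 ≈ 602 km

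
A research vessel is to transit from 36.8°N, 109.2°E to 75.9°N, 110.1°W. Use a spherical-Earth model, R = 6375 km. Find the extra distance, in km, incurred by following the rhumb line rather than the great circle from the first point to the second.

Great circle: cos σ = sin φ₁ sin φ₂ + cos φ₁ cos φ₂ cos Δλ,  σ = 1.1263 rad → d_gc = 7180.0 km
Rhumb line: Δψ = +1.3985, q = Δφ/Δψ = 0.4880, d_rh = R√(Δφ²+q²Δλ²) = 8791.0 km
Excess = 8791.0 − 7180.0 = 1611.0 ≈ 1611 km

1611 km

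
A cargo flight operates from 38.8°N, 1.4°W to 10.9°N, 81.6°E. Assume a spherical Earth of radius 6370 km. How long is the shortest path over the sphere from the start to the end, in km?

8647 km

Haversine: a = sin²(Δφ/2)+cos φ₁ cos φ₂ sin²(Δλ/2) = 0.39412;  σ = 2·atan2(√a,√(1−a))
σ = 77.775° → d = Rσ = 6370·1.35743 = 8647 km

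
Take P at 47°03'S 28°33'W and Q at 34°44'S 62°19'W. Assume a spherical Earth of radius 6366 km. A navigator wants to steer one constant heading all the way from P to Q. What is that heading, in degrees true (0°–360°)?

Meridional parts: M(φ₁)=-0.9329, M(φ₂)=-0.6472 → ΔM = +0.2857;  Δλ = -0.5893 rad
tan C = Δλ / ΔM = -2.0624 → C = 295.87°

295.9°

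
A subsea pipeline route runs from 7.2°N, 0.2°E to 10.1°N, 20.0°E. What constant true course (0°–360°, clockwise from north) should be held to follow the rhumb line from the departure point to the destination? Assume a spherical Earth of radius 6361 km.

81.6°

Meridional parts: M(φ₁)=+0.1260, M(φ₂)=+0.1772 → ΔM = +0.0512;  Δλ = +0.3456 rad
tan C = Δλ / ΔM = +6.7492 → C = 81.57°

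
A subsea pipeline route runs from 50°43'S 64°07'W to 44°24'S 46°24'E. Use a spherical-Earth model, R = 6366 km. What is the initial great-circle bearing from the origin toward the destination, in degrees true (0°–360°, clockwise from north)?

133.6°

N = sin Δλ·cos φ₂ = +0.6692;  D = cos φ₁ sin φ₂ − sin φ₁ cos φ₂ cos Δλ = -0.6368
initial course = atan2(N, D) = 133.58°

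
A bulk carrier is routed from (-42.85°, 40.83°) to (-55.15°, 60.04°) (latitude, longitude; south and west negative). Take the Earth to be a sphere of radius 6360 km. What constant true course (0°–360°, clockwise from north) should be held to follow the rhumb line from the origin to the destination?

134.5°

Meridional parts: M(φ₁)=-0.8293, M(φ₂)=-1.1588 → ΔM = -0.3295;  Δλ = +0.3353 rad
tan C = Δλ / ΔM = -1.0174 → C = 134.51°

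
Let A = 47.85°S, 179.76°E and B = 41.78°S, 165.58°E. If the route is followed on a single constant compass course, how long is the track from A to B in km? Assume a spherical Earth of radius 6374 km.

1306 km

Δψ = ln[tan(π/4+φ₂/2)/tan(π/4+φ₁/2)] = +0.1496;  Δφ = +0.1059 rad,  Δλ = -0.2475 rad
q = Δφ/Δψ = 0.7084
d = R·√(Δφ² + q²Δλ²) = 6374·0.20484 = 1306 km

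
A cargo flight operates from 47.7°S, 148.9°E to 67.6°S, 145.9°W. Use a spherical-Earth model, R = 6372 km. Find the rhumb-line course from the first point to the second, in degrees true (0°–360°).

Meridional parts: M(φ₁)=-0.9497, M(φ₂)=-1.6195 → ΔM = -0.6698;  Δλ = +1.1380 rad
tan C = Δλ / ΔM = -1.6990 → C = 120.48°

120.5°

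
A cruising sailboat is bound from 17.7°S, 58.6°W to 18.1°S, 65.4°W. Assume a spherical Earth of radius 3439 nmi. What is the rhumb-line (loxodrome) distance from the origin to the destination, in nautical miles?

389 nmi

Δψ = ln[tan(π/4+φ₂/2)/tan(π/4+φ₁/2)] = -0.0073;  Δφ = -0.0070 rad,  Δλ = -0.1187 rad
q = Δφ/Δψ = 0.9516
d = R·√(Δφ² + q²Δλ²) = 3439·0.11315 = 389 nmi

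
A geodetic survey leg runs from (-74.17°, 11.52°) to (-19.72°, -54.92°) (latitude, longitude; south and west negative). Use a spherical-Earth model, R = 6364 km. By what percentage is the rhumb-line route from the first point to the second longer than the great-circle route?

3.4%

Great circle: σ = 1.1293 rad → d_gc = Rσ = 7187.0 km
Rhumb: Δφ = +0.9503, Δλ = -1.1596, Δψ = +1.6219, q = Δφ/Δψ = 0.5859 → d_rh = R√(Δφ²+q²Δλ²) = 7434.7 km
Excess = (7434.7 − 7187.0) / 7187.0 = 247.7 / 7187.0 = 3.447% ≈ 3.4%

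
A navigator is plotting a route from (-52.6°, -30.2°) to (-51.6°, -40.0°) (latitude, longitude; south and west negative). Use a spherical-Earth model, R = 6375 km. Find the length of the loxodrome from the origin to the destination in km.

679 km

Rhumb course C = atan2(Δλ, Δψ) with Δψ = ln[tan(π/4+φ₂/2)/tan(π/4+φ₁/2)] = +0.0284, Δλ = -0.1710 → C = 279.43°
d = R·|Δφ| / |cos C| = 6375·0.01745 / 0.16388 = 679 km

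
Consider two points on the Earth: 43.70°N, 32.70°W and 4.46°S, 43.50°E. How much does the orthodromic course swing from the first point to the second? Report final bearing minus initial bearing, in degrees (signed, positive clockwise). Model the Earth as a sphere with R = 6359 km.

+32.2°

At departure: θ₁ = atan2(sin Δλ cos φ₂, cos φ₁ sin φ₂ − sin φ₁ cos φ₂ cos Δλ) = 102.83°
At arrival: θ₂ = atan2(sin Δλ cos φ₁, −cos φ₂ sin φ₁ + sin φ₂ cos φ₁ cos Δλ) = 135.00°
Δθ = θ₂ − θ₁ = +32.2°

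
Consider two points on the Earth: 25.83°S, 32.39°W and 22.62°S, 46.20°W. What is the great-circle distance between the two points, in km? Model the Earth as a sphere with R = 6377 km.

1446 km

cos σ = sin φ₁ sin φ₂ + cos φ₁ cos φ₂ cos Δλ
      = sin(-25.83°)sin(-22.62°) + cos(-25.83°)cos(-22.62°)cos(-13.81°) = 0.9744
σ = 12.989° → d = Rσ = 6377·0.22670 = 1446 km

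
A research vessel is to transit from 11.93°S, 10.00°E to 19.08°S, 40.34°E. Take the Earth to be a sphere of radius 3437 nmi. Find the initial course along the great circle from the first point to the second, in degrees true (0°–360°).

107.6°

N = sin Δλ·cos φ₂ = +0.4774;  D = cos φ₁ sin φ₂ − sin φ₁ cos φ₂ cos Δλ = -0.1512
initial course = atan2(N, D) = 107.58°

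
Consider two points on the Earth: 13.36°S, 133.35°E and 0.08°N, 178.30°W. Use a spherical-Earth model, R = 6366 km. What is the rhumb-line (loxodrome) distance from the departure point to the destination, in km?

Rhumb course C = atan2(Δλ, Δψ) with Δψ = ln[tan(π/4+φ₂/2)/tan(π/4+φ₁/2)] = +0.2367, Δλ = +0.8439 → C = 74.33°
d = R·|Δφ| / |cos C| = 6366·0.23457 / 0.27009 = 5529 km

5529 km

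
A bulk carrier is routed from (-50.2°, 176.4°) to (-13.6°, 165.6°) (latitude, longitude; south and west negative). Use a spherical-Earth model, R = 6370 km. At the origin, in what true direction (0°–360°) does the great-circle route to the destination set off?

342.7°

N = sin Δλ·cos φ₂ = -0.1821;  D = cos φ₁ sin φ₂ − sin φ₁ cos φ₂ cos Δλ = +0.5830
initial course = atan2(N, D) = 342.65°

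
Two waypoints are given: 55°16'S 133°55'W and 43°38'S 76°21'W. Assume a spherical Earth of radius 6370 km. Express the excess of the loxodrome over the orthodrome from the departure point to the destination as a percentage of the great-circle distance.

2.6%

Great circle: σ = 0.6628 rad → d_gc = Rσ = 4222.3 km
Rhumb: Δφ = +0.2030, Δλ = +1.0047, Δψ = +0.3143, q = Δφ/Δψ = 0.6459 → d_rh = R√(Δφ²+q²Δλ²) = 4331.6 km
Excess = (4331.6 − 4222.3) / 4222.3 = 109.3 / 4222.3 = 2.59% ≈ 2.6%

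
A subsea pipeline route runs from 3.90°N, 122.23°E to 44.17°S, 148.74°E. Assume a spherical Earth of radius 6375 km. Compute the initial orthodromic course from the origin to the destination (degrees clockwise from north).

156.6°

θ = atan2( sin Δλ·cos φ₂ ,  cos φ₁ sin φ₂ − sin φ₁ cos φ₂ cos Δλ )
  = atan2(+0.3202, -0.7388) = 156.57°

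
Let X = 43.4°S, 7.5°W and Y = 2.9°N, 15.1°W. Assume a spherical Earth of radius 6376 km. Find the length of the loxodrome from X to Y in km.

5209 km

Δψ = ln[tan(π/4+φ₂/2)/tan(π/4+φ₁/2)] = +0.8931;  Δφ = +0.8081 rad,  Δλ = -0.1326 rad
q = Δφ/Δψ = 0.9049
d = R·√(Δφ² + q²Δλ²) = 6376·0.81695 = 5209 km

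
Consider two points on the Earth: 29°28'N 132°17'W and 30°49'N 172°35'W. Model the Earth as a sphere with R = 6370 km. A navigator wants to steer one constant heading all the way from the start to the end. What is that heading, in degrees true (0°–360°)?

Meridional parts: M(φ₁)=+0.5386, M(φ₂)=+0.5658 → ΔM = +0.0272;  Δλ = -0.7034 rad
tan C = Δλ / ΔM = -25.8145 → C = 272.22°

272.2°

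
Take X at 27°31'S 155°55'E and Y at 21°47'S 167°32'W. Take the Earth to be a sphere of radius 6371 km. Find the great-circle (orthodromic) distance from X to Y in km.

3735 km

cos σ = sin φ₁ sin φ₂ + cos φ₁ cos φ₂ cos Δλ
      = sin(-27.52°)sin(-21.78°) + cos(-27.52°)cos(-21.78°)cos(36.55°) = 0.8330
σ = 33.588° → d = Rσ = 6371·0.58622 = 3735 km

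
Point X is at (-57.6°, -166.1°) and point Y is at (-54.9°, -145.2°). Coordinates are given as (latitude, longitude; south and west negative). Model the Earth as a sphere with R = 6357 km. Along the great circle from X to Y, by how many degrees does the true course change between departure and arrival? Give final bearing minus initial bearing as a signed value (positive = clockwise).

Initial bearing θ₁ = atan2(sin Δλ cos φ₂, cos φ₁ sin φ₂ − sin φ₁ cos φ₂ cos Δλ) = 85.77°
Final bearing θ₂ = (initial bearing from the destination back to the start) + 180° = 68.33°
Δθ = θ₂ − θ₁ = -17.4°

-17.4°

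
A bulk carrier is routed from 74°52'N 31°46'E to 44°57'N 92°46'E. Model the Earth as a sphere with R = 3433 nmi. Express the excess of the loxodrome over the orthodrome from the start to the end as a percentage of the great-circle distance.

3.7%

Great circle: σ = 0.6895 rad → d_gc = Rσ = 2367.1 nmi
Rhumb: Δφ = -0.5221, Δλ = +1.0647, Δψ = -1.1385, q = Δφ/Δψ = 0.4586 → d_rh = R√(Δφ²+q²Δλ²) = 2454.2 nmi
Excess = (2454.2 − 2367.1) / 2367.1 = 87.1 / 2367.1 = 3.68% ≈ 3.7%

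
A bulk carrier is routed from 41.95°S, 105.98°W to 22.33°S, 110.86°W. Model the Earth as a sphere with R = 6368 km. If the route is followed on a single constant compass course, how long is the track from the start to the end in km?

Δψ = ln[tan(π/4+φ₂/2)/tan(π/4+φ₁/2)] = +0.4080;  Δφ = +0.3424 rad,  Δλ = -0.0852 rad
q = Δφ/Δψ = 0.8393
d = R·√(Δφ² + q²Δλ²) = 6368·0.34982 = 2228 km

2228 km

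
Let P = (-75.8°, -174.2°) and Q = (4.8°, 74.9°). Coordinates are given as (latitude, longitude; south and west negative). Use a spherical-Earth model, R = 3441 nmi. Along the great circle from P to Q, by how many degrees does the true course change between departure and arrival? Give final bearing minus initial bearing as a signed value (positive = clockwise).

At departure: θ₁ = atan2(sin Δλ cos φ₂, cos φ₁ sin φ₂ − sin φ₁ cos φ₂ cos Δλ) = 250.80°
At arrival: θ₂ = atan2(sin Δλ cos φ₁, −cos φ₂ sin φ₁ + sin φ₂ cos φ₁ cos Δλ) = 346.56°
Δθ = θ₂ − θ₁ = +95.8°

+95.8°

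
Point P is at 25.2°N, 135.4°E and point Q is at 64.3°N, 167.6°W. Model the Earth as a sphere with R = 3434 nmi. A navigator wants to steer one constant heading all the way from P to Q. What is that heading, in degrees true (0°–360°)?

Δψ = ln[tan(π/4+φ₂/2)/tan(π/4+φ₁/2)] = +1.0232
Δλ = +0.9948 rad (taken the short way round)
course = atan2(Δλ, Δψ) = 44.20°

44.2°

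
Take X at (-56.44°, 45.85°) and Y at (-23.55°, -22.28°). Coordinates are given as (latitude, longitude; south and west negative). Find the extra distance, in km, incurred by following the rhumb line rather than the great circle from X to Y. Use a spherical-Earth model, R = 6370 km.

183 km

Great circle: cos σ = sin φ₁ sin φ₂ + cos φ₁ cos φ₂ cos Δλ,  σ = 1.0219 rad → d_gc = 6509.7 km
Rhumb line: Δψ = +0.7758, q = Δφ/Δψ = 0.7400, d_rh = R√(Δφ²+q²Δλ²) = 6692.3 km
Excess = 6692.3 − 6509.7 = 182.6 ≈ 183 km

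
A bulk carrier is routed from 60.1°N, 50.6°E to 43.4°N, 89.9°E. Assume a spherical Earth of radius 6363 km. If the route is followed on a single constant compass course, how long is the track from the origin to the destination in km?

Δψ = ln[tan(π/4+φ₂/2)/tan(π/4+φ₁/2)] = -0.4780;  Δφ = -0.2915 rad,  Δλ = +0.6859 rad
q = Δφ/Δψ = 0.6097
d = R·√(Δφ² + q²Δλ²) = 6363·0.50977 = 3244 km

3244 km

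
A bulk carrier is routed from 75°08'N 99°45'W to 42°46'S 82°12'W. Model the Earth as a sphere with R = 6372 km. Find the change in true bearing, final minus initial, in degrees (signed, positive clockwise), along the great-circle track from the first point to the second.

+9.5°

Initial bearing θ₁ = atan2(sin Δλ cos φ₂, cos φ₁ sin φ₂ − sin φ₁ cos φ₂ cos Δλ) = 165.41°
Final bearing θ₂ = (initial bearing from the destination back to the start) + 180° = 174.95°
Δθ = θ₂ − θ₁ = +9.5°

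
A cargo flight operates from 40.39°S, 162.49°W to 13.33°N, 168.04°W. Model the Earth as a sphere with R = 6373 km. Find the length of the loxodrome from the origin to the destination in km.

6003 km

Rhumb course C = atan2(Δλ, Δψ) with Δψ = ln[tan(π/4+φ₂/2)/tan(π/4+φ₁/2)] = +1.0066, Δλ = -0.0969 → C = 354.50°
d = R·|Δφ| / |cos C| = 6373·0.93759 / 0.99540 = 6003 km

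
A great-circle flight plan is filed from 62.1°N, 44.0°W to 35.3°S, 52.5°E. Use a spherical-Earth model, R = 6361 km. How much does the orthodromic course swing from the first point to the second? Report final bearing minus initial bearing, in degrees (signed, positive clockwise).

Initial bearing θ₁ = atan2(sin Δλ cos φ₂, cos φ₁ sin φ₂ − sin φ₁ cos φ₂ cos Δλ) = 103.10°
Final bearing θ₂ = (initial bearing from the destination back to the start) + 180° = 146.05°
Δθ = θ₂ − θ₁ = +43.0°

+43.0°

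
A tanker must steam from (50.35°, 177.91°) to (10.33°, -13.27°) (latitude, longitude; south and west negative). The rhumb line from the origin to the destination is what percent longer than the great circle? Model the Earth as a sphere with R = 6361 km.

Great circle: σ = 2.0689 rad → d_gc = Rσ = 13160.4 km
Rhumb: Δφ = -0.6985, Δλ = +2.9465, Δψ = -0.8389, q = Δφ/Δψ = 0.8326 → d_rh = R√(Δφ²+q²Δλ²) = 16224.6 km
Excess = (16224.6 − 13160.4) / 13160.4 = 3064.2 / 13160.4 = 23.28% ≈ 23.3%

23.3%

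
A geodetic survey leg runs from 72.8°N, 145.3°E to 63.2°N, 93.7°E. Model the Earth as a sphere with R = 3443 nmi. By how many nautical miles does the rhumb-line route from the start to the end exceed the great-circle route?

37 nmi

Great circle: cos σ = sin φ₁ sin φ₂ + cos φ₁ cos φ₂ cos Δλ,  σ = 0.3612 rad → d_gc = 1243.5 nmi
Rhumb line: Δψ = -0.4544, q = Δφ/Δψ = 0.3687, d_rh = R√(Δφ²+q²Δλ²) = 1280.6 nmi
Excess = 1280.6 − 1243.5 = 37.1 ≈ 37 nmi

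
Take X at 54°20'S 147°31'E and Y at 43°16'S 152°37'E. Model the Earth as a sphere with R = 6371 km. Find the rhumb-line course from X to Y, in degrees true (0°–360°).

16.8°

Δψ = ln[tan(π/4+φ₂/2)/tan(π/4+φ₁/2)] = +0.2949
Δλ = +0.0890 rad (taken the short way round)
course = atan2(Δλ, Δψ) = 16.80°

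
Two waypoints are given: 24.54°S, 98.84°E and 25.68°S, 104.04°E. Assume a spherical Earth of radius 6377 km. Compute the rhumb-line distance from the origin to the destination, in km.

Δψ = ln[tan(π/4+φ₂/2)/tan(π/4+φ₁/2)] = -0.0220;  Δφ = -0.0199 rad,  Δλ = +0.0908 rad
q = Δφ/Δψ = 0.9055
d = R·√(Δφ² + q²Δλ²) = 6377·0.08455 = 539 km

539 km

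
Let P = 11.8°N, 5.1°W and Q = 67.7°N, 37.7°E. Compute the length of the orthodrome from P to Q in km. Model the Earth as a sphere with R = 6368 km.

Haversine: a = sin²(Δφ/2)+cos φ₁ cos φ₂ sin²(Δλ/2) = 0.26913;  σ = 2·atan2(√a,√(1−a))
σ = 62.501° → d = Rσ = 6368·1.09084 = 6946 km

6946 km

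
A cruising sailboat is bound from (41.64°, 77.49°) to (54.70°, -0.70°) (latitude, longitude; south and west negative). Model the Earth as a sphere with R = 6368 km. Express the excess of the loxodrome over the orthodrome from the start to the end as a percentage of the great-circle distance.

4.9%

Great circle: σ = 0.8884 rad → d_gc = Rσ = 5657.2 km
Rhumb: Δφ = +0.2279, Δλ = -1.3647, Δψ = +0.3444, q = Δφ/Δψ = 0.6618 → d_rh = R√(Δφ²+q²Δλ²) = 5931.9 km
Excess = (5931.9 − 5657.2) / 5657.2 = 274.7 / 5657.2 = 4.86% ≈ 4.9%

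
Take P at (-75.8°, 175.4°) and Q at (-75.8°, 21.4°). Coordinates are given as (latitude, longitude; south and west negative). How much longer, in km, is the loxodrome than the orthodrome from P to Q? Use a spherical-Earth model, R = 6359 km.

Great circle: cos σ = sin φ₁ sin φ₂ + cos φ₁ cos φ₂ cos Δλ,  σ = 0.4827 rad → d_gc = 3069.6 km
Rhumb line: Δψ = +0.0000, q = Δφ/Δψ = 0.2453, d_rh = R√(Δφ²+q²Δλ²) = 4192.7 km
Excess = 4192.7 − 3069.6 = 1123.1 ≈ 1123 km

1123 km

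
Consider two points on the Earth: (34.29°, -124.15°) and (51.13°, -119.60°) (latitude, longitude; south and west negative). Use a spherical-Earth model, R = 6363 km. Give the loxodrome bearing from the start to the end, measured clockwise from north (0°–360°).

Δψ = ln[tan(π/4+φ₂/2)/tan(π/4+φ₁/2)] = +0.4040
Δλ = +0.0794 rad (taken the short way round)
course = atan2(Δλ, Δψ) = 11.12°

11.1°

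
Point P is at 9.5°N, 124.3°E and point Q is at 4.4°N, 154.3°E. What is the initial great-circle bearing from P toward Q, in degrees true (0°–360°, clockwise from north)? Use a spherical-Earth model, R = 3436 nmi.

97.6°

θ = atan2( sin Δλ·cos φ₂ ,  cos φ₁ sin φ₂ − sin φ₁ cos φ₂ cos Δλ )
  = atan2(+0.4985, -0.0668) = 97.64°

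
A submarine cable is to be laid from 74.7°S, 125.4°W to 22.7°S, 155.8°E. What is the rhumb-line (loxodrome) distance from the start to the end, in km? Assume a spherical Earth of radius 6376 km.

Δψ = ln[tan(π/4+φ₂/2)/tan(π/4+φ₁/2)] = +1.6006;  Δφ = +0.9076 rad,  Δλ = -1.3753 rad
q = Δφ/Δψ = 0.5670
d = R·√(Δφ² + q²Δλ²) = 6376·1.19660 = 7630 km

7630 km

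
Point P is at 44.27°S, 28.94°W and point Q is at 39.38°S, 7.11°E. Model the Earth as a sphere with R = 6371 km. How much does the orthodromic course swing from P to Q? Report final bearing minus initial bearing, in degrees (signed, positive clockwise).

-24.5°

Initial bearing θ₁ = atan2(sin Δλ cos φ₂, cos φ₁ sin φ₂ − sin φ₁ cos φ₂ cos Δλ) = 92.28°
Final bearing θ₂ = (initial bearing from the destination back to the start) + 180° = 67.77°
Δθ = θ₂ − θ₁ = -24.5°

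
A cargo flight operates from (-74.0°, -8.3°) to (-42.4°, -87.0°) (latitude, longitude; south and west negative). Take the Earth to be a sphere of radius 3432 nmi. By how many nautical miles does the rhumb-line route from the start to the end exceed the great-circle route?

Great circle: cos σ = sin φ₁ sin φ₂ + cos φ₁ cos φ₂ cos Δλ,  σ = 0.8120 rad → d_gc = 2786.71 nmi
Rhumb line: Δψ = +1.1437, q = Δφ/Δψ = 0.4822, d_rh = R√(Δφ²+q²Δλ²) = 2958.19 nmi
Excess = 2958.19 − 2786.71 = 171.48 ≈ 171 nmi

171 nmi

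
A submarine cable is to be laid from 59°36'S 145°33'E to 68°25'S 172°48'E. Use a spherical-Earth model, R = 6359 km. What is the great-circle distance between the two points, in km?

1625 km

cos σ = sin φ₁ sin φ₂ + cos φ₁ cos φ₂ cos Δλ
      = sin(-59.60°)sin(-68.42°) + cos(-59.60°)cos(-68.42°)cos(27.25°) = 0.9675
σ = 14.642° → d = Rσ = 6359·0.25555 = 1625 km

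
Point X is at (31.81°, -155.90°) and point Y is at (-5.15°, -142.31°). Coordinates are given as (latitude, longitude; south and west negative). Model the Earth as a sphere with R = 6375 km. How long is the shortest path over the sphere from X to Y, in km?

4357 km

cos σ = sin φ₁ sin φ₂ + cos φ₁ cos φ₂ cos Δλ
      = sin(31.81°)sin(-5.15°) + cos(31.81°)cos(-5.15°)cos(13.59°) = 0.7754
σ = 39.162° → d = Rσ = 6375·0.68351 = 4357 km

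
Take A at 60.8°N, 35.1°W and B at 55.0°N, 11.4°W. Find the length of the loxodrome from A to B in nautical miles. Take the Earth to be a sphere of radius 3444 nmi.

Rhumb course C = atan2(Δλ, Δψ) with Δψ = ln[tan(π/4+φ₂/2)/tan(π/4+φ₁/2)] = -0.1910, Δλ = +0.4136 → C = 114.78°
d = R·|Δφ| / |cos C| = 3444·0.10123 / 0.41920 = 832 nmi

832 nmi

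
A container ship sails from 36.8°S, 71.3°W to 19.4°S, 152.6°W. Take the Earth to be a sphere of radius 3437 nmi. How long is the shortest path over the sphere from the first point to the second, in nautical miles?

4304 nmi

cos σ = sin φ₁ sin φ₂ + cos φ₁ cos φ₂ cos Δλ
      = sin(-36.80°)sin(-19.40°) + cos(-36.80°)cos(-19.40°)cos(-81.30°) = 0.3132
σ = 71.747° → d = Rσ = 3437·1.25222 = 4304 nmi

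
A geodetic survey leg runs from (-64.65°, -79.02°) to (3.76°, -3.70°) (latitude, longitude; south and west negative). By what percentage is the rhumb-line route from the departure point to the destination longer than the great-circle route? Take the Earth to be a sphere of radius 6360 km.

Great circle: σ = 1.5218 rad → d_gc = Rσ = 9678.5 km
Rhumb: Δφ = +1.1940, Δλ = +1.3146, Δψ = +1.5578, q = Δφ/Δψ = 0.7665 → d_rh = R√(Δφ²+q²Δλ²) = 9936.3 km
Excess = (9936.3 − 9678.5) / 9678.5 = 257.8 / 9678.5 = 2.66% ≈ 2.7%

2.7%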